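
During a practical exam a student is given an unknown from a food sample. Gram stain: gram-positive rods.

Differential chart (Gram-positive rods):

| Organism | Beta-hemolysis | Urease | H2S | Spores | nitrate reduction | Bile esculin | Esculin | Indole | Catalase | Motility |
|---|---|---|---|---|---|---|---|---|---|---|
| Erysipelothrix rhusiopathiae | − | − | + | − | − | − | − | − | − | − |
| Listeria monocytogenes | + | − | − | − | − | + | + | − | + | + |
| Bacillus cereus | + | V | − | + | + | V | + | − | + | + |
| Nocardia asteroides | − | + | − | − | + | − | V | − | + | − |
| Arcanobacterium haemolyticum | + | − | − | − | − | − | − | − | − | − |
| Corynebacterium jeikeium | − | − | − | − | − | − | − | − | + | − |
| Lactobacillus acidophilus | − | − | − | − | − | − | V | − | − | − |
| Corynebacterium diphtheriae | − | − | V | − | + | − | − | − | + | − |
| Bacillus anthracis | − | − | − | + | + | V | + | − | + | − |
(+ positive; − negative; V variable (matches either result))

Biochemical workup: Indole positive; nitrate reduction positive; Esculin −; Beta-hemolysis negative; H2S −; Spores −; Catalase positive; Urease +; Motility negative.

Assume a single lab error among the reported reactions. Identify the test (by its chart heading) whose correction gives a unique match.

Indole

As reported, no row in the chart matches all 9 reactions.
Reversing Spores → still no organism matches.
Reversing nitrate reduction → still no organism matches.
Reversing Urease → still no organism matches.
Reversing H2S → still no organism matches.
Reversing Esculin → still no organism matches.
Reversing Indole (to −) → unique match: Nocardia asteroides.
Reversing Catalase → still no organism matches.
Reversing Motility → still no organism matches.
Reversing Beta-hemolysis → still no organism matches.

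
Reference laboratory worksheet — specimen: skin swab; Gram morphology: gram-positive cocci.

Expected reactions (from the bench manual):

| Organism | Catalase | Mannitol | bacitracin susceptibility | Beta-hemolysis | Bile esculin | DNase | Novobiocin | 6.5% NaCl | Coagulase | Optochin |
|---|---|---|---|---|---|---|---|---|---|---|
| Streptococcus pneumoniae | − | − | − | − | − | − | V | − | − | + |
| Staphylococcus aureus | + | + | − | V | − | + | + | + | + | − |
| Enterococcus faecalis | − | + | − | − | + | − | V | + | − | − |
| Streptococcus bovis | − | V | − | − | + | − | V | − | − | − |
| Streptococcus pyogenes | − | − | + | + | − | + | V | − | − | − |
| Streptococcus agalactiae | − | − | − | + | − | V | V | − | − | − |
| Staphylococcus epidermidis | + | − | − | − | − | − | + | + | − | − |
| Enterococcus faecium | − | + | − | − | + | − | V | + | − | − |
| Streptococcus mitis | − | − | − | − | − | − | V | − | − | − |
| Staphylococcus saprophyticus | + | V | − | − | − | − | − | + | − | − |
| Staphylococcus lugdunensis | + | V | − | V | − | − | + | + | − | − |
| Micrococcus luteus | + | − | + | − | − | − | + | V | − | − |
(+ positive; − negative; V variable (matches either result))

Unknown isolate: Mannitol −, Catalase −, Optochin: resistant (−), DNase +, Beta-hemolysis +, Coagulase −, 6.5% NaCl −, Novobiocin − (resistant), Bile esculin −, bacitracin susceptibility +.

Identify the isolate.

Streptococcus pyogenes

Bile esculin −: excludes Enterococcus faecalis, Streptococcus bovis, Enterococcus faecium — 9 left.
DNase +: excludes 6 organisms — 3 left.
Beta-hemolysis +: all 3 remaining candidates are consistent.
Coagulase −: excludes Staphylococcus aureus — 2 left.
Optochin −: all 2 remaining candidates are consistent.
bacitracin susceptibility +: excludes Streptococcus agalactiae — 1 left.
Catalase −: the one remaining candidate is consistent.
6.5% NaCl −: the one remaining candidate is consistent.
Novobiocin −: the one remaining candidate is consistent.
Mannitol −: the one remaining candidate is consistent.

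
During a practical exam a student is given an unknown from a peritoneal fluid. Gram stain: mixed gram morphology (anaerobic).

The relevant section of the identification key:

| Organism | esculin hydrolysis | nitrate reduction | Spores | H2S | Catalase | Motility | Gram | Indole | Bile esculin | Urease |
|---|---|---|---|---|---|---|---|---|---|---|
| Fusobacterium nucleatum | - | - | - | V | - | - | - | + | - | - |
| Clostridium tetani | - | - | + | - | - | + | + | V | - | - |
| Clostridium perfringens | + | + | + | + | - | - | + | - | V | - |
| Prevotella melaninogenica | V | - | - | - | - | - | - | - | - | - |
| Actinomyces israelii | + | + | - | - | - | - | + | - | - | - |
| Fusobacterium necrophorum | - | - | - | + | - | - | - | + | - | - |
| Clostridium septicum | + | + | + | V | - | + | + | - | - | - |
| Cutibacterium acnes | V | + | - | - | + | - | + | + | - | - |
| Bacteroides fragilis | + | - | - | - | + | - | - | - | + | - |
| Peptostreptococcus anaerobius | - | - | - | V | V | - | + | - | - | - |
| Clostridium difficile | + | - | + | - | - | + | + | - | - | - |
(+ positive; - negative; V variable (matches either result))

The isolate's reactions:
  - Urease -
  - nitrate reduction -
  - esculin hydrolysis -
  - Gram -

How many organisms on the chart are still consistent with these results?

3

Urease -: all 11 remaining candidates are consistent.
nitrate reduction -: excludes Clostridium perfringens, Actinomyces israelii, Clostridium septicum, Cutibacterium acnes — 7 left.
esculin hydrolysis -: excludes Bacteroides fragilis, Clostridium difficile — 5 left.
Gram -: excludes Clostridium tetani, Peptostreptococcus anaerobius — 3 left.
Still consistent: Fusobacterium necrophorum, Fusobacterium nucleatum, Prevotella melaninogenica.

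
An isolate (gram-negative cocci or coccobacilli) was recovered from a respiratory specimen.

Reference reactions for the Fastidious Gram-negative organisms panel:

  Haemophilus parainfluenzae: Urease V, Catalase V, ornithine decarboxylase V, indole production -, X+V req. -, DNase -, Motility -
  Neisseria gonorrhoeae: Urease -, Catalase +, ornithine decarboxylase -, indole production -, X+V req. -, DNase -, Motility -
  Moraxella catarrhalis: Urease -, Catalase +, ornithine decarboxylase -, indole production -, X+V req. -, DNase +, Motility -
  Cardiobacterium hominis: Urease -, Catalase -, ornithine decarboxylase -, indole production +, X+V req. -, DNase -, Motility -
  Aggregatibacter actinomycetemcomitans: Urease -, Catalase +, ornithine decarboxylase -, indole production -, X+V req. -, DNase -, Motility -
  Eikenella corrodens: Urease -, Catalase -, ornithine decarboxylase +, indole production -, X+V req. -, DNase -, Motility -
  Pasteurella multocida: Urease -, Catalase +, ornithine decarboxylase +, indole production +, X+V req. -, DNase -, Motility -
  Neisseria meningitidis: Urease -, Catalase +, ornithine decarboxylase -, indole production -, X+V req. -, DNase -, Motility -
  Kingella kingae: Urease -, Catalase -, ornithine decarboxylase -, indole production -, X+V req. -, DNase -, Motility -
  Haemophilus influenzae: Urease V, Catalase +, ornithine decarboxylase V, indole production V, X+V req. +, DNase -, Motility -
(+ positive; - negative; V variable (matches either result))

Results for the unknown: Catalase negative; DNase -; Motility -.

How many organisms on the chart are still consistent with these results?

Motility -: all 10 remaining candidates are consistent.
Catalase -: excludes 6 organisms — 4 left.
DNase -: all 4 remaining candidates are consistent.
Still consistent: Cardiobacterium hominis, Eikenella corrodens, Haemophilus parainfluenzae, Kingella kingae.

4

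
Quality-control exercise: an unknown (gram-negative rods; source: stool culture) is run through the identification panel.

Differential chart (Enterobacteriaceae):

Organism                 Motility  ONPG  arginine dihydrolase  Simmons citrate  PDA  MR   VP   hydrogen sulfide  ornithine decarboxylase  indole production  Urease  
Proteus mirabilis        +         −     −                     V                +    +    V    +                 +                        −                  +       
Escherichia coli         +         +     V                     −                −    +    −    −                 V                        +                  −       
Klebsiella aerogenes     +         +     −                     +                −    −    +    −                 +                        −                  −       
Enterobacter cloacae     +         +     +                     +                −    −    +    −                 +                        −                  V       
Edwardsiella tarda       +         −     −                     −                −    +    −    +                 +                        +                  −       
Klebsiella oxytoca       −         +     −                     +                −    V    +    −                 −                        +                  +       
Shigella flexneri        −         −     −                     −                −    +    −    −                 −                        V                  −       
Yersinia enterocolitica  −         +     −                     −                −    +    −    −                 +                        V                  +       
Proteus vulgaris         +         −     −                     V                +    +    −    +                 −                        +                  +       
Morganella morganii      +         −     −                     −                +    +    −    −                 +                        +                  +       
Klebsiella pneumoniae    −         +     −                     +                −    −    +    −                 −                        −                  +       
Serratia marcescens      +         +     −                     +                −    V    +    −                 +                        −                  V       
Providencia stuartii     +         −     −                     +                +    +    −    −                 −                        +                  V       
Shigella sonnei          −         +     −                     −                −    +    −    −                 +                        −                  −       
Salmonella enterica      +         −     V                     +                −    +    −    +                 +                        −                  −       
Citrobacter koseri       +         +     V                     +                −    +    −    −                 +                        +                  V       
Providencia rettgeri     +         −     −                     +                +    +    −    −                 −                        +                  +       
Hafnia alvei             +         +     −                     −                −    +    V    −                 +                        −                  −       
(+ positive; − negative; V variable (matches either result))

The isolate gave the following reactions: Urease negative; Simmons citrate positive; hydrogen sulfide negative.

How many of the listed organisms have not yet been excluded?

5

Simmons citrate +: excludes 7 organisms — 11 left.
Urease −: excludes 5 organisms — 6 left.
hydrogen sulfide −: excludes Salmonella enterica — 5 left.
Still consistent: Citrobacter koseri, Enterobacter cloacae, Klebsiella aerogenes, Providencia stuartii, Serratia marcescens.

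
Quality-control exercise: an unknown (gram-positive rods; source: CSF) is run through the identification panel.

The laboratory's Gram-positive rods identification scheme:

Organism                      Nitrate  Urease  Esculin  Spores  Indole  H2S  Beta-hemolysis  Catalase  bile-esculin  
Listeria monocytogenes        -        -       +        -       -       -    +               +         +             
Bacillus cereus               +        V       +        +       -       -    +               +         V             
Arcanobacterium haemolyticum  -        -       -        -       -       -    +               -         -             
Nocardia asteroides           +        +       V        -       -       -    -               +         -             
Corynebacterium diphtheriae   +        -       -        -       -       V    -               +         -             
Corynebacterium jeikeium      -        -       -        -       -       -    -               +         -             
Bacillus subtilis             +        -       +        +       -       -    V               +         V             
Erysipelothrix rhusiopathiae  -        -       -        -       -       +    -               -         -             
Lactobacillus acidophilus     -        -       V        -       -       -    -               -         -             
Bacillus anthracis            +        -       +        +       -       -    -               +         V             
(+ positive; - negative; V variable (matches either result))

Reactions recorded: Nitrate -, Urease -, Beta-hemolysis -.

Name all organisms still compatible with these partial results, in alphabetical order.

Corynebacterium jeikeium, Erysipelothrix rhusiopathiae, Lactobacillus acidophilus

Nitrate -: excludes 5 organisms — 5 left.
Urease -: all 5 remaining candidates are consistent.
Beta-hemolysis -: excludes Listeria monocytogenes, Arcanobacterium haemolyticum — 3 left.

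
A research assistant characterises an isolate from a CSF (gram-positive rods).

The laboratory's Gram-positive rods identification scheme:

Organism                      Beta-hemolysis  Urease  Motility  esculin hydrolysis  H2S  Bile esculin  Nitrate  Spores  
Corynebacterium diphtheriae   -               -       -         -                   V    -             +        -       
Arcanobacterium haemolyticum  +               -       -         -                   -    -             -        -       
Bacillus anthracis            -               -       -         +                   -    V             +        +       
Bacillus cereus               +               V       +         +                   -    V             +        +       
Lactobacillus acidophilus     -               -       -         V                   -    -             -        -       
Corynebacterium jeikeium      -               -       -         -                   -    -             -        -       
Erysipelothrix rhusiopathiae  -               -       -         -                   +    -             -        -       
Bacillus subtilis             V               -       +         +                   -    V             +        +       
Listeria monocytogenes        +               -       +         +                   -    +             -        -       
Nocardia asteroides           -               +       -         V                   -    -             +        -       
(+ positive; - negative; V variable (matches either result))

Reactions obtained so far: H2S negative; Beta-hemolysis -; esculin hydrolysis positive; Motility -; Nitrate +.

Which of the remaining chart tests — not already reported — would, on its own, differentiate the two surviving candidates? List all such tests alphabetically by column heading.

Motility -: excludes Bacillus cereus, Bacillus subtilis, Listeria monocytogenes — 7 left.
Beta-hemolysis -: excludes Arcanobacterium haemolyticum — 6 left.
esculin hydrolysis +: excludes Corynebacterium diphtheriae, Corynebacterium jeikeium, Erysipelothrix rhusiopathiae — 3 left.
H2S -: all 3 remaining candidates are consistent.
Nitrate +: excludes Lactobacillus acidophilus — 2 left.
Two candidates remain: Bacillus anthracis and Nocardia asteroides.
  Urease: Bacillus anthracis -, Nocardia asteroides + — discriminates.
  Bile esculin: V vs - — variable for at least one, does not separate.
  Spores: Bacillus anthracis +, Nocardia asteroides - — discriminates.

Spores, Urease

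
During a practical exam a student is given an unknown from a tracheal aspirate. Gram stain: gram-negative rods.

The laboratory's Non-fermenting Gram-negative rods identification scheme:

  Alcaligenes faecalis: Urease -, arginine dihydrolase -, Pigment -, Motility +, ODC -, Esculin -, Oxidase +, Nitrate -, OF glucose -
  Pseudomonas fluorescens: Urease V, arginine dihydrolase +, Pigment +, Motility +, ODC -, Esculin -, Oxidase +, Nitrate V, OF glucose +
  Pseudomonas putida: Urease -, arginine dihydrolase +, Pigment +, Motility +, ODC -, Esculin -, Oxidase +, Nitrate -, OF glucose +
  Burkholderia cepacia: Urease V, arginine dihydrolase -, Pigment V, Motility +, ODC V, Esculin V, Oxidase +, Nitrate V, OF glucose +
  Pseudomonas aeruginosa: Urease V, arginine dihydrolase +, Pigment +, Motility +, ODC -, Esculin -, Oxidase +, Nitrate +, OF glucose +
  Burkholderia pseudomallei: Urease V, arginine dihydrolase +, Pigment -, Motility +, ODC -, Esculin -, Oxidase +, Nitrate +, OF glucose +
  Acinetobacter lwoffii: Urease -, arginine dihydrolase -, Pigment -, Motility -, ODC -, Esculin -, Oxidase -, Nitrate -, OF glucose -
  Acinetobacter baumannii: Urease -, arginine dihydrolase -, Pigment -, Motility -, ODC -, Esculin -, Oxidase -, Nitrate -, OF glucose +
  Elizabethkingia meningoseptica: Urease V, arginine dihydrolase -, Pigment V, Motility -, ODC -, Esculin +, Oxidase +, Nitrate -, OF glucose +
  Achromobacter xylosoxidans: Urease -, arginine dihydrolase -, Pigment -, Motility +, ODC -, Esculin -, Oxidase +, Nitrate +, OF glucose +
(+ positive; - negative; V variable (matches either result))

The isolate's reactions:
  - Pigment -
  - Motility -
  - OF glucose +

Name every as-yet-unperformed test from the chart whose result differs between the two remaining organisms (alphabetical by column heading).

Esculin, Oxidase

Pigment -: excludes Pseudomonas fluorescens, Pseudomonas putida, Pseudomonas aeruginosa — 7 left.
Motility -: excludes Alcaligenes faecalis, Burkholderia cepacia, Burkholderia pseudomallei, Achromobacter xylosoxidans — 3 left.
OF glucose +: excludes Acinetobacter lwoffii — 2 left.
Two candidates remain: Acinetobacter baumannii and Elizabethkingia meningoseptica.
  Urease: - vs V — variable for at least one, does not separate.
  arginine dihydrolase: - vs - — same for both, does not separate.
  ODC: - vs - — same for both, does not separate.
  Esculin: Acinetobacter baumannii -, Elizabethkingia meningoseptica + — discriminates.
  Oxidase: Acinetobacter baumannii -, Elizabethkingia meningoseptica + — discriminates.
  Nitrate: - vs - — same for both, does not separate.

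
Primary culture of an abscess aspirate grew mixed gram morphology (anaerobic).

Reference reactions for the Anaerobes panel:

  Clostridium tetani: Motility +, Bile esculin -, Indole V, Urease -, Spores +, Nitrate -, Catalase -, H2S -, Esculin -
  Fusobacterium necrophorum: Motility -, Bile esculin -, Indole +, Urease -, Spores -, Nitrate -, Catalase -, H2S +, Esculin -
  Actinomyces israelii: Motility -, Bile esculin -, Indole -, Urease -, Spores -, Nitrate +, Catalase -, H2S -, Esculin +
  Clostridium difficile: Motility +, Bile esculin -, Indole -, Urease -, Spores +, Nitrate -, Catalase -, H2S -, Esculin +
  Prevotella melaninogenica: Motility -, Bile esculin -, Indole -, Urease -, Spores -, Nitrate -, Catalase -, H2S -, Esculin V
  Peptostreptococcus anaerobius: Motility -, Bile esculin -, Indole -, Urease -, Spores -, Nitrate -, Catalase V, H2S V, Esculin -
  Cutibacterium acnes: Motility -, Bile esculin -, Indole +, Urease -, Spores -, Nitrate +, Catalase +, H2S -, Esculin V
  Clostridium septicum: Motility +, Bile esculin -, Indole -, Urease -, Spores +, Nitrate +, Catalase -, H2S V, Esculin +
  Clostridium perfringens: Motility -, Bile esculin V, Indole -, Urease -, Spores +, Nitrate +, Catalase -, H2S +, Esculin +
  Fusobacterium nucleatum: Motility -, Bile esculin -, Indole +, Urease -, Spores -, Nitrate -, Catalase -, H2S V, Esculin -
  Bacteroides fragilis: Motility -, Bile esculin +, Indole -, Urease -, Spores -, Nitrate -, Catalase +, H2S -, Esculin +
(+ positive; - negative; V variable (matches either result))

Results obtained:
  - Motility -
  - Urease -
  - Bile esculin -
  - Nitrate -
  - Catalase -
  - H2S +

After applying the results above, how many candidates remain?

3

H2S +: excludes 6 organisms — 5 left.
Motility -: excludes Clostridium septicum — 4 left.
Bile esculin -: all 4 remaining candidates are consistent.
Urease -: all 4 remaining candidates are consistent.
Catalase -: all 4 remaining candidates are consistent.
Nitrate -: excludes Clostridium perfringens — 3 left.
Still consistent: Fusobacterium necrophorum, Fusobacterium nucleatum, Peptostreptococcus anaerobius.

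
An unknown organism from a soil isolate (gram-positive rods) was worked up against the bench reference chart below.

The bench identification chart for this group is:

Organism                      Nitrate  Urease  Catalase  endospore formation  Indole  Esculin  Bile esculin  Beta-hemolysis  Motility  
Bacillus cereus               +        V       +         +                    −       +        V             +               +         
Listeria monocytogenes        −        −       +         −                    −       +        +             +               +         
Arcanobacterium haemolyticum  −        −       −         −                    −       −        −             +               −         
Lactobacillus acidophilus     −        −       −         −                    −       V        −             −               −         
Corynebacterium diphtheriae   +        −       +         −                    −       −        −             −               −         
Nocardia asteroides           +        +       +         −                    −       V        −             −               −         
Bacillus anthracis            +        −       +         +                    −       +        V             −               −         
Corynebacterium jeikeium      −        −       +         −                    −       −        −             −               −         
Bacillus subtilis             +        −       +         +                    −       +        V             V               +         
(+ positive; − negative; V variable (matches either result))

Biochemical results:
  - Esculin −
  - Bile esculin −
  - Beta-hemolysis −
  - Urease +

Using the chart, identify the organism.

Urease +: excludes 7 organisms — 2 left.
Beta-hemolysis −: excludes Bacillus cereus — 1 left.
Bile esculin −: the one remaining candidate is consistent.
Esculin −: the one remaining candidate is consistent.

Nocardia asteroides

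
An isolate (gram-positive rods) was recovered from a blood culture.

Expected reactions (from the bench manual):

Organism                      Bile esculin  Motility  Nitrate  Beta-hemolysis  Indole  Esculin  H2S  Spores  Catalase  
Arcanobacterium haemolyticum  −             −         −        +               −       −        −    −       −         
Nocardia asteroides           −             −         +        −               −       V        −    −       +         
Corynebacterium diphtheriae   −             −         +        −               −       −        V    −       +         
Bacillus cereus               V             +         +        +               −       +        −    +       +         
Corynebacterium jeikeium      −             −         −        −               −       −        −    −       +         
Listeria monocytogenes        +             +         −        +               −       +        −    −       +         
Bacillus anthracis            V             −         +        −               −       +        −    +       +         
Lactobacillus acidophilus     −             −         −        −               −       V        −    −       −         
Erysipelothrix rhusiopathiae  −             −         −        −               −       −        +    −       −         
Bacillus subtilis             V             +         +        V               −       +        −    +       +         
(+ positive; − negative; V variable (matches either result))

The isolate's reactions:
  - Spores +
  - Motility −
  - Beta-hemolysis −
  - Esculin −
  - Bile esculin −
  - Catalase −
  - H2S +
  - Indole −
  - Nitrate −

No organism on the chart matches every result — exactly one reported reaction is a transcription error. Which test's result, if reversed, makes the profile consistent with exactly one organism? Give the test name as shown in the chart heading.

As reported, no row in the chart matches all 9 reactions.
Reversing Esculin → still no organism matches.
Reversing Motility → still no organism matches.
Reversing Spores (to −) → unique match: Erysipelothrix rhusiopathiae.
Reversing H2S → still no organism matches.
Reversing Nitrate → still no organism matches.
Reversing Beta-hemolysis → still no organism matches.
Reversing Catalase → still no organism matches.
Reversing Bile esculin → still no organism matches.
Reversing Indole → still no organism matches.

Spores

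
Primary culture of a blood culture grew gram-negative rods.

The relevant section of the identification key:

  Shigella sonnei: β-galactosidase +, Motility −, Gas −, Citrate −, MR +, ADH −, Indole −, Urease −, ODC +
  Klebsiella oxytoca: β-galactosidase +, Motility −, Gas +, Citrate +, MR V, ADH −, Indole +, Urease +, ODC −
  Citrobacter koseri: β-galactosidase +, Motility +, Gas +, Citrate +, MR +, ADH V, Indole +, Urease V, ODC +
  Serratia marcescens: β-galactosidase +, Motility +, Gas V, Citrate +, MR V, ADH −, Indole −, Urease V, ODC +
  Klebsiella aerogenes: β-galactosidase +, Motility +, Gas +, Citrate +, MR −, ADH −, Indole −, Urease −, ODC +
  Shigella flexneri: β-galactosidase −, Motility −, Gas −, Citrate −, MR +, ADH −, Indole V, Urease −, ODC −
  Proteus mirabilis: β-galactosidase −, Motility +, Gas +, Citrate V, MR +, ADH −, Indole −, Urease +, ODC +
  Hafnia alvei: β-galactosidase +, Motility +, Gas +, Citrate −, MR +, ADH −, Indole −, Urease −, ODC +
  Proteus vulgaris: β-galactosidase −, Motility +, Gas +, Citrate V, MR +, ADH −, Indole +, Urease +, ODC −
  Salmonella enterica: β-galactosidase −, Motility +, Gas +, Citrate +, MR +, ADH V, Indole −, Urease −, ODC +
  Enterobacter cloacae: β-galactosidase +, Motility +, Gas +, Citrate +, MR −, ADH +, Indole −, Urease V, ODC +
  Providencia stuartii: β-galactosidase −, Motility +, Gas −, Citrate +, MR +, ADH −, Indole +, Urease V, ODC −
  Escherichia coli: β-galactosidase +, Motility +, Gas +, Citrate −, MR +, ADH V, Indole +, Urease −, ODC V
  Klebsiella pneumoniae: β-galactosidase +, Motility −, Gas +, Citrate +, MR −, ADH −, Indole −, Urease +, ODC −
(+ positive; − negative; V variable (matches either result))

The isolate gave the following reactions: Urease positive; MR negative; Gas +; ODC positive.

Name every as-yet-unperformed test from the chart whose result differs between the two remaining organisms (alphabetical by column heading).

ADH

Urease +: excludes 6 organisms — 8 left.
Gas +: excludes Providencia stuartii — 7 left.
MR −: excludes Citrobacter koseri, Proteus mirabilis, Proteus vulgaris — 4 left.
ODC +: excludes Klebsiella oxytoca, Klebsiella pneumoniae — 2 left.
Two candidates remain: Enterobacter cloacae and Serratia marcescens.
  β-galactosidase: + vs + — same for both, does not separate.
  Motility: + vs + — same for both, does not separate.
  Citrate: + vs + — same for both, does not separate.
  ADH: Enterobacter cloacae +, Serratia marcescens − — discriminates.
  Indole: − vs − — same for both, does not separate.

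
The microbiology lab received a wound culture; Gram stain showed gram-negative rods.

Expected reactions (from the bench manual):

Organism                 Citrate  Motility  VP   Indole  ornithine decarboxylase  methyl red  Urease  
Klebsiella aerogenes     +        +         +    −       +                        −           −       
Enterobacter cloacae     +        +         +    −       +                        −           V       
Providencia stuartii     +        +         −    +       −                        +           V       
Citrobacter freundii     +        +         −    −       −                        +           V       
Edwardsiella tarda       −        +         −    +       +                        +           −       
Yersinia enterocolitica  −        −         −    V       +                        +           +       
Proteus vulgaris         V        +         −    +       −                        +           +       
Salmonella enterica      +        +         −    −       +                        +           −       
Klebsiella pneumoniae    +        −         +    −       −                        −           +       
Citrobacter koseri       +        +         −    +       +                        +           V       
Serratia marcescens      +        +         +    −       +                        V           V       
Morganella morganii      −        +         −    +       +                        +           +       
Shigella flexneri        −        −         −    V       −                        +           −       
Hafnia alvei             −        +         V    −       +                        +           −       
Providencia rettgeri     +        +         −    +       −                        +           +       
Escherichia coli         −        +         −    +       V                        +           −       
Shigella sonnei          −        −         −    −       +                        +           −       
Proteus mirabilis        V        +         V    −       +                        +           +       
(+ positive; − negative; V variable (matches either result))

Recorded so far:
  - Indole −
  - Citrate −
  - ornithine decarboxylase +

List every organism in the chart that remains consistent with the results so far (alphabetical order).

Hafnia alvei, Proteus mirabilis, Shigella sonnei, Yersinia enterocolitica

ornithine decarboxylase +: excludes 6 organisms — 12 left.
Citrate −: excludes 5 organisms — 7 left.
Indole −: excludes Edwardsiella tarda, Morganella morganii, Escherichia coli — 4 left.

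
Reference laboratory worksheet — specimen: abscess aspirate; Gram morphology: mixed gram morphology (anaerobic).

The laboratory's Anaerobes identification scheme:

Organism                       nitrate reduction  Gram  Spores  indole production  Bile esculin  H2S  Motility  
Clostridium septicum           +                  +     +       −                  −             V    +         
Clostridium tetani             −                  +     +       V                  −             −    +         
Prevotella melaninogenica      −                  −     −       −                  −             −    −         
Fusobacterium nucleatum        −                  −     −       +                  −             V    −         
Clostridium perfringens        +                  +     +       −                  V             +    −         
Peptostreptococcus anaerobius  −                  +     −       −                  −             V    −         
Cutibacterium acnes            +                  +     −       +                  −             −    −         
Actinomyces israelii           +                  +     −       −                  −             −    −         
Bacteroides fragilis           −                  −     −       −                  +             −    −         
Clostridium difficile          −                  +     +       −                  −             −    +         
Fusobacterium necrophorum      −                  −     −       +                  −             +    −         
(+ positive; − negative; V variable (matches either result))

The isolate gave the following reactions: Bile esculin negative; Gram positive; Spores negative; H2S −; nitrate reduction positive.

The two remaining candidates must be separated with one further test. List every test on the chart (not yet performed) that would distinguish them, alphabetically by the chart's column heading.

nitrate reduction +: excludes 7 organisms — 4 left.
Bile esculin −: all 4 remaining candidates are consistent.
H2S −: excludes Clostridium perfringens — 3 left.
Gram +: all 3 remaining candidates are consistent.
Spores −: excludes Clostridium septicum — 2 left.
Two candidates remain: Actinomyces israelii and Cutibacterium acnes.
  indole production: Actinomyces israelii −, Cutibacterium acnes + — discriminates.
  Motility: − vs − — same for both, does not separate.

indole production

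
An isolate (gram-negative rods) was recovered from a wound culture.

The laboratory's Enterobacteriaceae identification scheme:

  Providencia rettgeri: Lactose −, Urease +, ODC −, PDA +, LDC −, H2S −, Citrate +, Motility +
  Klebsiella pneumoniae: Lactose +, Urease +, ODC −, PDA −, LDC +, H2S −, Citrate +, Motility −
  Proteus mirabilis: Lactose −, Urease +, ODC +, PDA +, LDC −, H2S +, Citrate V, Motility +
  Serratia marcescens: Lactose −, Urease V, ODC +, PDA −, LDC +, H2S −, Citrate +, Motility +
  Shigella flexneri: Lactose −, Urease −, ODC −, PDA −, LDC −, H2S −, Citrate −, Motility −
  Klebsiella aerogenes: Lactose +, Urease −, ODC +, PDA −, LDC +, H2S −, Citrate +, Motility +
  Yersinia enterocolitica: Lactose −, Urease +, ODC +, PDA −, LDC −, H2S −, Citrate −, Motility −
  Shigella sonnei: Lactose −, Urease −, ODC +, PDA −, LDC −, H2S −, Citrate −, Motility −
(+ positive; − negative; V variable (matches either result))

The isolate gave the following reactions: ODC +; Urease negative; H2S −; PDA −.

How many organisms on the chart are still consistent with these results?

Urease −: excludes Providencia rettgeri, Klebsiella pneumoniae, Proteus mirabilis, Yersinia enterocolitica — 4 left.
H2S −: all 4 remaining candidates are consistent.
PDA −: all 4 remaining candidates are consistent.
ODC +: excludes Shigella flexneri — 3 left.
Still consistent: Klebsiella aerogenes, Serratia marcescens, Shigella sonnei.

3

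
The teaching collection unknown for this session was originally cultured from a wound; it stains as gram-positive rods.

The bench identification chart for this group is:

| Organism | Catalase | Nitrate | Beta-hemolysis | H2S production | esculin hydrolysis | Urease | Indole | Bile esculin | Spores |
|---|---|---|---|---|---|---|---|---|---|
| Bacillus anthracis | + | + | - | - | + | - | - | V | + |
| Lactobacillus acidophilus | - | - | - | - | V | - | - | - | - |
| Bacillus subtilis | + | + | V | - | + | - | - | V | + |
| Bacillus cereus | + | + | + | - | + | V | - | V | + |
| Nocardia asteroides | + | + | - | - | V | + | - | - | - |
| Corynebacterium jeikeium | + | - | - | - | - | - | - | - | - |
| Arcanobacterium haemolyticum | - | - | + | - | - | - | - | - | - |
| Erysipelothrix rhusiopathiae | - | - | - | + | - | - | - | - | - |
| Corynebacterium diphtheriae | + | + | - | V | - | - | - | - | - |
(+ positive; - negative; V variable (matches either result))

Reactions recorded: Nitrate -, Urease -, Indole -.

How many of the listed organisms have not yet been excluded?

Indole -: all 9 remaining candidates are consistent.
Urease -: excludes Nocardia asteroides — 8 left.
Nitrate -: excludes Bacillus anthracis, Bacillus subtilis, Bacillus cereus, Corynebacterium diphtheriae — 4 left.
Still consistent: Arcanobacterium haemolyticum, Corynebacterium jeikeium, Erysipelothrix rhusiopathiae, Lactobacillus acidophilus.

4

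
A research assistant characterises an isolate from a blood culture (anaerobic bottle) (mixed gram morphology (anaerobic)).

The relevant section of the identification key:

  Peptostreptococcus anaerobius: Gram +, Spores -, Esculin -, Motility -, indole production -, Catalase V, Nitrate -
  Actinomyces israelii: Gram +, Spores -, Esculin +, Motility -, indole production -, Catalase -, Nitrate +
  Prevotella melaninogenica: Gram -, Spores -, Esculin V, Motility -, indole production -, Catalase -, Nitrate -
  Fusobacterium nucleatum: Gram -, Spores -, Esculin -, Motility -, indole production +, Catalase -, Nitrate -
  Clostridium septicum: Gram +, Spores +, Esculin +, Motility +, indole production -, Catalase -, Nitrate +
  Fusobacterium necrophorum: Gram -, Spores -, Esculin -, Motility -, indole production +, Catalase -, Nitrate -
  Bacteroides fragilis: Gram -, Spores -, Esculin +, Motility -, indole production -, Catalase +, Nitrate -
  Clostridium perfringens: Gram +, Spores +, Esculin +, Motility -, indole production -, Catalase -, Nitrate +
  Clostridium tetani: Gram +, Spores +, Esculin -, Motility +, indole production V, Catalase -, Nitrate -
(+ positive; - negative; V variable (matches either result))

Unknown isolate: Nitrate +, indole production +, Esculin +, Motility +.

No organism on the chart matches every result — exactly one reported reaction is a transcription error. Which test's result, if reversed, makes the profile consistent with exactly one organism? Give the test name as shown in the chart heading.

As reported, no row in the chart matches all 4 reactions.
Reversing indole production (to -) → unique match: Clostridium septicum.
Reversing Motility → still no organism matches.
Reversing Esculin → still no organism matches.
Reversing Nitrate → still no organism matches.

indole production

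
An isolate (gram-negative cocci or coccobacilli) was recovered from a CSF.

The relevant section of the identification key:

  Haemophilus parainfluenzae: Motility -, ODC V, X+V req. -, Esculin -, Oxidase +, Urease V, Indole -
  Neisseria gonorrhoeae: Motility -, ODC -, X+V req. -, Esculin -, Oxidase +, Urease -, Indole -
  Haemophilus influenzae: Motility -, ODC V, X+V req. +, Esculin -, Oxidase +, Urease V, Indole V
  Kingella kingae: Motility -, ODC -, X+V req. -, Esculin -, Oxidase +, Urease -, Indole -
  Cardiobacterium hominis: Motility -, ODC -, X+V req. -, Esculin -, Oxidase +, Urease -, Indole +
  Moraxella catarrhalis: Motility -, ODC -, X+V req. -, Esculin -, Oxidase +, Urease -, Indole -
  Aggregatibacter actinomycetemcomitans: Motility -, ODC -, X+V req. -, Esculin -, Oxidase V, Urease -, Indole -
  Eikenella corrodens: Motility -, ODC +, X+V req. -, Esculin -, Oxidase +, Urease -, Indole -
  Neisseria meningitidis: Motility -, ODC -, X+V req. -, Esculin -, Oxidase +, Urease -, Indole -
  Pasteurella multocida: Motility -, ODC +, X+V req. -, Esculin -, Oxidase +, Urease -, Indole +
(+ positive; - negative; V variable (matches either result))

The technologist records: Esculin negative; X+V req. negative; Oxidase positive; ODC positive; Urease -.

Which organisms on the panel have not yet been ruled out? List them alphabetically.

Eikenella corrodens, Haemophilus parainfluenzae, Pasteurella multocida

Esculin -: all 10 remaining candidates are consistent.
Oxidase +: all 10 remaining candidates are consistent.
X+V req. -: excludes Haemophilus influenzae — 9 left.
Urease -: all 9 remaining candidates are consistent.
ODC +: excludes 6 organisms — 3 left.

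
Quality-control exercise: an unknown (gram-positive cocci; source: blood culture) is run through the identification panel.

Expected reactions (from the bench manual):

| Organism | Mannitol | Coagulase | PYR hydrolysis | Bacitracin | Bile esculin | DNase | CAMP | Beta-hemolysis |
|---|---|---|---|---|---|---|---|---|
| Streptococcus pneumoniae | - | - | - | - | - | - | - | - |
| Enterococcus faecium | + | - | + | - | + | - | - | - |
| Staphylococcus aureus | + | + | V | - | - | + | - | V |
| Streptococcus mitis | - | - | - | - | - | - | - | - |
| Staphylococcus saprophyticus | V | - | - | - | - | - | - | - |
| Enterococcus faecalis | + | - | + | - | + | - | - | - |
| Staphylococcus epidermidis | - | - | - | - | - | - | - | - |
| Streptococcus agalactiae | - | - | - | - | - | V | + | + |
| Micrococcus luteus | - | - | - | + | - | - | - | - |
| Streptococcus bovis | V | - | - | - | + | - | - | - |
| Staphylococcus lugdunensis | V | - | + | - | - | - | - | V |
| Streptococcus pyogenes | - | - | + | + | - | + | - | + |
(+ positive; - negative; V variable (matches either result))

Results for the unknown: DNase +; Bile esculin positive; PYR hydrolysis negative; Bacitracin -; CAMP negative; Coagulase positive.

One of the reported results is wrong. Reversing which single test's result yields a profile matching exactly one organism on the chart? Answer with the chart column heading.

As reported, no row in the chart matches all 6 reactions.
Reversing Coagulase → still no organism matches.
Reversing CAMP → still no organism matches.
Reversing Bacitracin → still no organism matches.
Reversing PYR hydrolysis → still no organism matches.
Reversing DNase → still no organism matches.
Reversing Bile esculin (to -) → unique match: Staphylococcus aureus.

Bile esculin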